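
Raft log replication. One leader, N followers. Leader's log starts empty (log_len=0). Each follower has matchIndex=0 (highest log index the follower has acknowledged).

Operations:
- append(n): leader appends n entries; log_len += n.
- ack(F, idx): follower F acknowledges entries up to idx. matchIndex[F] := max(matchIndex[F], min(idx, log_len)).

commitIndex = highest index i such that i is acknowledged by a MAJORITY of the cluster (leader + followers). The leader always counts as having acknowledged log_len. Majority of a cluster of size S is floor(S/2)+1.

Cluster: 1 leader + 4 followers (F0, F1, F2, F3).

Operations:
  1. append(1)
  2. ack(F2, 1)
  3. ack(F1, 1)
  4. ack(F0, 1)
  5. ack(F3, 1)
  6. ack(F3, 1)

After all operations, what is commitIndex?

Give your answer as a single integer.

Answer: 1

Derivation:
Op 1: append 1 -> log_len=1
Op 2: F2 acks idx 1 -> match: F0=0 F1=0 F2=1 F3=0; commitIndex=0
Op 3: F1 acks idx 1 -> match: F0=0 F1=1 F2=1 F3=0; commitIndex=1
Op 4: F0 acks idx 1 -> match: F0=1 F1=1 F2=1 F3=0; commitIndex=1
Op 5: F3 acks idx 1 -> match: F0=1 F1=1 F2=1 F3=1; commitIndex=1
Op 6: F3 acks idx 1 -> match: F0=1 F1=1 F2=1 F3=1; commitIndex=1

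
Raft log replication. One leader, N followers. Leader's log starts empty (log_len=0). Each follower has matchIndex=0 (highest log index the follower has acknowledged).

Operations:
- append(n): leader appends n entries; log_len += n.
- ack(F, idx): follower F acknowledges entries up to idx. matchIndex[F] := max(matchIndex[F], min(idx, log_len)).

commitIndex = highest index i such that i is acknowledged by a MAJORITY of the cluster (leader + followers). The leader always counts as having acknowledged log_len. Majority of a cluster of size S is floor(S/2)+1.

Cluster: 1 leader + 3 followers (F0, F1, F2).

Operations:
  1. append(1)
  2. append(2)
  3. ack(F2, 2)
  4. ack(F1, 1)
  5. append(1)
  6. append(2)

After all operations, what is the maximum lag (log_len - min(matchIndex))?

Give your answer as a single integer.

Op 1: append 1 -> log_len=1
Op 2: append 2 -> log_len=3
Op 3: F2 acks idx 2 -> match: F0=0 F1=0 F2=2; commitIndex=0
Op 4: F1 acks idx 1 -> match: F0=0 F1=1 F2=2; commitIndex=1
Op 5: append 1 -> log_len=4
Op 6: append 2 -> log_len=6

Answer: 6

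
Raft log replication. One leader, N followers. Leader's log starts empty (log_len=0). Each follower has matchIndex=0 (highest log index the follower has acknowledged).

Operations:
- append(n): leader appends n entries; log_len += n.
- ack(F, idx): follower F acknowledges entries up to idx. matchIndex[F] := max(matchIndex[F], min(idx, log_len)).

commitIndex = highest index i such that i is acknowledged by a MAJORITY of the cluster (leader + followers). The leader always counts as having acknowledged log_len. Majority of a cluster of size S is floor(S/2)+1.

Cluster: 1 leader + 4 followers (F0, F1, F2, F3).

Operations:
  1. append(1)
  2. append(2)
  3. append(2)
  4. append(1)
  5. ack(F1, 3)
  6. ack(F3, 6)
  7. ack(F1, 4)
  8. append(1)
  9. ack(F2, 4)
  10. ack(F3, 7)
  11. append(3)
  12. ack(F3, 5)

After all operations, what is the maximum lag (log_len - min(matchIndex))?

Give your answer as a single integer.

Op 1: append 1 -> log_len=1
Op 2: append 2 -> log_len=3
Op 3: append 2 -> log_len=5
Op 4: append 1 -> log_len=6
Op 5: F1 acks idx 3 -> match: F0=0 F1=3 F2=0 F3=0; commitIndex=0
Op 6: F3 acks idx 6 -> match: F0=0 F1=3 F2=0 F3=6; commitIndex=3
Op 7: F1 acks idx 4 -> match: F0=0 F1=4 F2=0 F3=6; commitIndex=4
Op 8: append 1 -> log_len=7
Op 9: F2 acks idx 4 -> match: F0=0 F1=4 F2=4 F3=6; commitIndex=4
Op 10: F3 acks idx 7 -> match: F0=0 F1=4 F2=4 F3=7; commitIndex=4
Op 11: append 3 -> log_len=10
Op 12: F3 acks idx 5 -> match: F0=0 F1=4 F2=4 F3=7; commitIndex=4

Answer: 10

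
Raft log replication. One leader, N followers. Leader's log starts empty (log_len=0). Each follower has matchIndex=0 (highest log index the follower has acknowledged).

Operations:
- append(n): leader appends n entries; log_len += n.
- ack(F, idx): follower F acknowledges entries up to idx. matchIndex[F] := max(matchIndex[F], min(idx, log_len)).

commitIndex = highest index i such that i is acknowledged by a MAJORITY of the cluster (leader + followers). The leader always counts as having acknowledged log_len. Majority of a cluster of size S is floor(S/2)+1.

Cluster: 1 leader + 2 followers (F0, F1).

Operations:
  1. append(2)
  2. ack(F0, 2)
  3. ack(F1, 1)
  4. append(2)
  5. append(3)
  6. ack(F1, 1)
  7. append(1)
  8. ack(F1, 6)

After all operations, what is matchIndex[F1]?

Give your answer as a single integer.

Answer: 6

Derivation:
Op 1: append 2 -> log_len=2
Op 2: F0 acks idx 2 -> match: F0=2 F1=0; commitIndex=2
Op 3: F1 acks idx 1 -> match: F0=2 F1=1; commitIndex=2
Op 4: append 2 -> log_len=4
Op 5: append 3 -> log_len=7
Op 6: F1 acks idx 1 -> match: F0=2 F1=1; commitIndex=2
Op 7: append 1 -> log_len=8
Op 8: F1 acks idx 6 -> match: F0=2 F1=6; commitIndex=6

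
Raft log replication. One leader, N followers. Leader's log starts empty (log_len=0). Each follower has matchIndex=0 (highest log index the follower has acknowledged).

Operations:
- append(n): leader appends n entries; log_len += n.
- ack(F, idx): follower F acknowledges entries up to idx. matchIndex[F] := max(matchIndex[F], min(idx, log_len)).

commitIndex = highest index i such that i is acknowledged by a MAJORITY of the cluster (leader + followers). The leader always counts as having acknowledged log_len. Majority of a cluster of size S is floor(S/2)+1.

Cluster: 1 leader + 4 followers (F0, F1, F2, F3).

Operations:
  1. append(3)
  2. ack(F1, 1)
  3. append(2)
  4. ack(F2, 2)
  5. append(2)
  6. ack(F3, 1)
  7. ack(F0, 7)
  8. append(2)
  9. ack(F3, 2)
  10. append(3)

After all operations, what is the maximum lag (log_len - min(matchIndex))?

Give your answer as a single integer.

Op 1: append 3 -> log_len=3
Op 2: F1 acks idx 1 -> match: F0=0 F1=1 F2=0 F3=0; commitIndex=0
Op 3: append 2 -> log_len=5
Op 4: F2 acks idx 2 -> match: F0=0 F1=1 F2=2 F3=0; commitIndex=1
Op 5: append 2 -> log_len=7
Op 6: F3 acks idx 1 -> match: F0=0 F1=1 F2=2 F3=1; commitIndex=1
Op 7: F0 acks idx 7 -> match: F0=7 F1=1 F2=2 F3=1; commitIndex=2
Op 8: append 2 -> log_len=9
Op 9: F3 acks idx 2 -> match: F0=7 F1=1 F2=2 F3=2; commitIndex=2
Op 10: append 3 -> log_len=12

Answer: 11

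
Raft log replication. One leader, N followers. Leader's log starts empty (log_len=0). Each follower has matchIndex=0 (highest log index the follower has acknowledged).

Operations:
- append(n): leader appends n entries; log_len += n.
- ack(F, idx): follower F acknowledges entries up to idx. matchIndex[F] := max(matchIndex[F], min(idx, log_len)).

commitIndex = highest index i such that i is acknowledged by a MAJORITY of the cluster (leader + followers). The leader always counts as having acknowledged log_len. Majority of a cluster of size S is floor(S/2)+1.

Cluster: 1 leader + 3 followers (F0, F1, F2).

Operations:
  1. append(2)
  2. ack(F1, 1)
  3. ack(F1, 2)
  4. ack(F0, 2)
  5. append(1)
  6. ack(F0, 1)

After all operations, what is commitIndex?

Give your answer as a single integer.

Answer: 2

Derivation:
Op 1: append 2 -> log_len=2
Op 2: F1 acks idx 1 -> match: F0=0 F1=1 F2=0; commitIndex=0
Op 3: F1 acks idx 2 -> match: F0=0 F1=2 F2=0; commitIndex=0
Op 4: F0 acks idx 2 -> match: F0=2 F1=2 F2=0; commitIndex=2
Op 5: append 1 -> log_len=3
Op 6: F0 acks idx 1 -> match: F0=2 F1=2 F2=0; commitIndex=2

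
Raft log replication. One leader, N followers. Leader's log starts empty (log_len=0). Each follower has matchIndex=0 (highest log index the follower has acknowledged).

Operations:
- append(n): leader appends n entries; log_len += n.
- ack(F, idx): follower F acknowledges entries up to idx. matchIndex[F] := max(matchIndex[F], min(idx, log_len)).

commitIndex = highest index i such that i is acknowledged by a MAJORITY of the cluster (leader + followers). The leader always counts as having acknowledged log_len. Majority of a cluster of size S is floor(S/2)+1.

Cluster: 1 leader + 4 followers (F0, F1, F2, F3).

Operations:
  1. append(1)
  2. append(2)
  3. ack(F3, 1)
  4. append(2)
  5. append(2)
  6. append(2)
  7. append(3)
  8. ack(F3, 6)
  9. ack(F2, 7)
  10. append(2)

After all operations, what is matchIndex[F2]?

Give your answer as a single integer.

Op 1: append 1 -> log_len=1
Op 2: append 2 -> log_len=3
Op 3: F3 acks idx 1 -> match: F0=0 F1=0 F2=0 F3=1; commitIndex=0
Op 4: append 2 -> log_len=5
Op 5: append 2 -> log_len=7
Op 6: append 2 -> log_len=9
Op 7: append 3 -> log_len=12
Op 8: F3 acks idx 6 -> match: F0=0 F1=0 F2=0 F3=6; commitIndex=0
Op 9: F2 acks idx 7 -> match: F0=0 F1=0 F2=7 F3=6; commitIndex=6
Op 10: append 2 -> log_len=14

Answer: 7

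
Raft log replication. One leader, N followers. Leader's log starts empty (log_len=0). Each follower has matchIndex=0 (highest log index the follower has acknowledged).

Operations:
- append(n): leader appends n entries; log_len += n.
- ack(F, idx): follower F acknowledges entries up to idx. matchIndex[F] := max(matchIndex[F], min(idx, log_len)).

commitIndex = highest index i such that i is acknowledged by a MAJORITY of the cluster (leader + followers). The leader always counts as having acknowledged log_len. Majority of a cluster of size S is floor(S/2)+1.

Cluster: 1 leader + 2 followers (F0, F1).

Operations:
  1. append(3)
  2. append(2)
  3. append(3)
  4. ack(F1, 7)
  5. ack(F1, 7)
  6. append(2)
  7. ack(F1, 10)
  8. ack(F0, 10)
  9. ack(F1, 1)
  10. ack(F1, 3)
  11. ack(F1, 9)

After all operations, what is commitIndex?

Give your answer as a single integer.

Answer: 10

Derivation:
Op 1: append 3 -> log_len=3
Op 2: append 2 -> log_len=5
Op 3: append 3 -> log_len=8
Op 4: F1 acks idx 7 -> match: F0=0 F1=7; commitIndex=7
Op 5: F1 acks idx 7 -> match: F0=0 F1=7; commitIndex=7
Op 6: append 2 -> log_len=10
Op 7: F1 acks idx 10 -> match: F0=0 F1=10; commitIndex=10
Op 8: F0 acks idx 10 -> match: F0=10 F1=10; commitIndex=10
Op 9: F1 acks idx 1 -> match: F0=10 F1=10; commitIndex=10
Op 10: F1 acks idx 3 -> match: F0=10 F1=10; commitIndex=10
Op 11: F1 acks idx 9 -> match: F0=10 F1=10; commitIndex=10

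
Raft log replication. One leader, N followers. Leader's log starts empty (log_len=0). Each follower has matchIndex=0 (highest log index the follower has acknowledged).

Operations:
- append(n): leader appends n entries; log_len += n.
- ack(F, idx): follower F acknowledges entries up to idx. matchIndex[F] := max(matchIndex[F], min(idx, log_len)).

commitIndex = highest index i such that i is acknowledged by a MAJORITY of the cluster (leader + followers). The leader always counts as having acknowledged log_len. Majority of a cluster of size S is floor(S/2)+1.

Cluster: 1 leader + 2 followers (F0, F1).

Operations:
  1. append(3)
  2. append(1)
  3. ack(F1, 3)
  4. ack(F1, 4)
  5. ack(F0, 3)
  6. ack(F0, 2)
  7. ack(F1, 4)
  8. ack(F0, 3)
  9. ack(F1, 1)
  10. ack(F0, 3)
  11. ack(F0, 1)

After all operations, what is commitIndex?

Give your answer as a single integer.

Op 1: append 3 -> log_len=3
Op 2: append 1 -> log_len=4
Op 3: F1 acks idx 3 -> match: F0=0 F1=3; commitIndex=3
Op 4: F1 acks idx 4 -> match: F0=0 F1=4; commitIndex=4
Op 5: F0 acks idx 3 -> match: F0=3 F1=4; commitIndex=4
Op 6: F0 acks idx 2 -> match: F0=3 F1=4; commitIndex=4
Op 7: F1 acks idx 4 -> match: F0=3 F1=4; commitIndex=4
Op 8: F0 acks idx 3 -> match: F0=3 F1=4; commitIndex=4
Op 9: F1 acks idx 1 -> match: F0=3 F1=4; commitIndex=4
Op 10: F0 acks idx 3 -> match: F0=3 F1=4; commitIndex=4
Op 11: F0 acks idx 1 -> match: F0=3 F1=4; commitIndex=4

Answer: 4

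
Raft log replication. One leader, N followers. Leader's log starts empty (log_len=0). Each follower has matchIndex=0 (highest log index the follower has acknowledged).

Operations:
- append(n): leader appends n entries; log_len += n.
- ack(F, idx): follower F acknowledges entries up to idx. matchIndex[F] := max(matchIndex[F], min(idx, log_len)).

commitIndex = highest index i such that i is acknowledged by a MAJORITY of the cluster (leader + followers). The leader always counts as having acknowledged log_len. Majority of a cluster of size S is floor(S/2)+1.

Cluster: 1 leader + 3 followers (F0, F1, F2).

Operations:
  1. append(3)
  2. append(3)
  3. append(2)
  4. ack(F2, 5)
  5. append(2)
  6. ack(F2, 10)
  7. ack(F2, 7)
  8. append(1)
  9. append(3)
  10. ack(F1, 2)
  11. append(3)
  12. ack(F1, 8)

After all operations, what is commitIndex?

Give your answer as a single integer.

Op 1: append 3 -> log_len=3
Op 2: append 3 -> log_len=6
Op 3: append 2 -> log_len=8
Op 4: F2 acks idx 5 -> match: F0=0 F1=0 F2=5; commitIndex=0
Op 5: append 2 -> log_len=10
Op 6: F2 acks idx 10 -> match: F0=0 F1=0 F2=10; commitIndex=0
Op 7: F2 acks idx 7 -> match: F0=0 F1=0 F2=10; commitIndex=0
Op 8: append 1 -> log_len=11
Op 9: append 3 -> log_len=14
Op 10: F1 acks idx 2 -> match: F0=0 F1=2 F2=10; commitIndex=2
Op 11: append 3 -> log_len=17
Op 12: F1 acks idx 8 -> match: F0=0 F1=8 F2=10; commitIndex=8

Answer: 8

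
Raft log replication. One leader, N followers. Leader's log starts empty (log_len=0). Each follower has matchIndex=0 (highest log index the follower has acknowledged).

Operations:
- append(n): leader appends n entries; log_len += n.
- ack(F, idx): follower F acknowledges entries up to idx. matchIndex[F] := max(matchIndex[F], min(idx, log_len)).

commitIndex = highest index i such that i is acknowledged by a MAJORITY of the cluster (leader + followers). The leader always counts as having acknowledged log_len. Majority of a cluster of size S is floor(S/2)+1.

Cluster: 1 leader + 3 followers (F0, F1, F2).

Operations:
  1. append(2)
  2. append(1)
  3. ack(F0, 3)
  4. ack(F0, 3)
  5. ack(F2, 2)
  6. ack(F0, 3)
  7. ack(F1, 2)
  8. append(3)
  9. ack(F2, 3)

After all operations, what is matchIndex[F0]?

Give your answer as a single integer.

Op 1: append 2 -> log_len=2
Op 2: append 1 -> log_len=3
Op 3: F0 acks idx 3 -> match: F0=3 F1=0 F2=0; commitIndex=0
Op 4: F0 acks idx 3 -> match: F0=3 F1=0 F2=0; commitIndex=0
Op 5: F2 acks idx 2 -> match: F0=3 F1=0 F2=2; commitIndex=2
Op 6: F0 acks idx 3 -> match: F0=3 F1=0 F2=2; commitIndex=2
Op 7: F1 acks idx 2 -> match: F0=3 F1=2 F2=2; commitIndex=2
Op 8: append 3 -> log_len=6
Op 9: F2 acks idx 3 -> match: F0=3 F1=2 F2=3; commitIndex=3

Answer: 3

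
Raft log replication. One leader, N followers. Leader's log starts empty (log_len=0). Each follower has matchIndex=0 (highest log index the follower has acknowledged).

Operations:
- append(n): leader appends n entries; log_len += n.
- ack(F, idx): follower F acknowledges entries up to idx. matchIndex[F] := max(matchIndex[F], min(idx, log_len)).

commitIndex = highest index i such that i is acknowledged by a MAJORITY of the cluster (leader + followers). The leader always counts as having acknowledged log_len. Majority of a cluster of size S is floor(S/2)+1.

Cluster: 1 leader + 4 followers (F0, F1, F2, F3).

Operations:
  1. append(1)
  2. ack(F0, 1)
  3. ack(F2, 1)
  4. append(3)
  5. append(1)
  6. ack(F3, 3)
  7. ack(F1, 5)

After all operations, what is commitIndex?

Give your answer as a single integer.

Op 1: append 1 -> log_len=1
Op 2: F0 acks idx 1 -> match: F0=1 F1=0 F2=0 F3=0; commitIndex=0
Op 3: F2 acks idx 1 -> match: F0=1 F1=0 F2=1 F3=0; commitIndex=1
Op 4: append 3 -> log_len=4
Op 5: append 1 -> log_len=5
Op 6: F3 acks idx 3 -> match: F0=1 F1=0 F2=1 F3=3; commitIndex=1
Op 7: F1 acks idx 5 -> match: F0=1 F1=5 F2=1 F3=3; commitIndex=3

Answer: 3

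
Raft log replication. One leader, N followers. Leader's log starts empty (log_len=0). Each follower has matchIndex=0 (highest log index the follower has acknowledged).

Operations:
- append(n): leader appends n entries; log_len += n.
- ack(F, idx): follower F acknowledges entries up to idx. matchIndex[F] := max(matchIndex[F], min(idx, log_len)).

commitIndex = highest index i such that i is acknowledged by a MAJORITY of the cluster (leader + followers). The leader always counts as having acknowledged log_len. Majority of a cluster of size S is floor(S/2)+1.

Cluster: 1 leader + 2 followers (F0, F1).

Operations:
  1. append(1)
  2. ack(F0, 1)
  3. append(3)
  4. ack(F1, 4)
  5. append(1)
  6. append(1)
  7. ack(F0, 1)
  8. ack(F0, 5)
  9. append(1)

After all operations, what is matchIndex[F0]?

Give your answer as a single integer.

Answer: 5

Derivation:
Op 1: append 1 -> log_len=1
Op 2: F0 acks idx 1 -> match: F0=1 F1=0; commitIndex=1
Op 3: append 3 -> log_len=4
Op 4: F1 acks idx 4 -> match: F0=1 F1=4; commitIndex=4
Op 5: append 1 -> log_len=5
Op 6: append 1 -> log_len=6
Op 7: F0 acks idx 1 -> match: F0=1 F1=4; commitIndex=4
Op 8: F0 acks idx 5 -> match: F0=5 F1=4; commitIndex=5
Op 9: append 1 -> log_len=7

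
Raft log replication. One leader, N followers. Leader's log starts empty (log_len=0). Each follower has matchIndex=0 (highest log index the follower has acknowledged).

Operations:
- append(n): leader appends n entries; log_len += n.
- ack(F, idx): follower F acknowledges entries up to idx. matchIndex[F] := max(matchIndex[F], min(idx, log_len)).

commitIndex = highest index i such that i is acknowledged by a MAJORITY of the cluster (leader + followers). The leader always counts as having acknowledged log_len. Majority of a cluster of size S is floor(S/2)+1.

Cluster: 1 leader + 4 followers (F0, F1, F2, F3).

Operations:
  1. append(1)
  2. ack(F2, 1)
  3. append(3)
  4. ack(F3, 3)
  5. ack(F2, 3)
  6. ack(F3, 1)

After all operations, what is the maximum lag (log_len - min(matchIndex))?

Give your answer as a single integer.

Op 1: append 1 -> log_len=1
Op 2: F2 acks idx 1 -> match: F0=0 F1=0 F2=1 F3=0; commitIndex=0
Op 3: append 3 -> log_len=4
Op 4: F3 acks idx 3 -> match: F0=0 F1=0 F2=1 F3=3; commitIndex=1
Op 5: F2 acks idx 3 -> match: F0=0 F1=0 F2=3 F3=3; commitIndex=3
Op 6: F3 acks idx 1 -> match: F0=0 F1=0 F2=3 F3=3; commitIndex=3

Answer: 4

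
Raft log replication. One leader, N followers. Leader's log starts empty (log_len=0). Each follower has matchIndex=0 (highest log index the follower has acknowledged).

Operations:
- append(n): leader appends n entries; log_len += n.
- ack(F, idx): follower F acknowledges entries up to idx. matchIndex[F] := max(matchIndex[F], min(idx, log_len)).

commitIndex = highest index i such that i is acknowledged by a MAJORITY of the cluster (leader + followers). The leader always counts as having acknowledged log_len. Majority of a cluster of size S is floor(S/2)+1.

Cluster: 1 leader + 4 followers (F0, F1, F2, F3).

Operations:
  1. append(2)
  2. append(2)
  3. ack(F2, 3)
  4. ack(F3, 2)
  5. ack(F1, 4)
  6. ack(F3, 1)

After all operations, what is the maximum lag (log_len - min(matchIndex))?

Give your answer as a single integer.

Op 1: append 2 -> log_len=2
Op 2: append 2 -> log_len=4
Op 3: F2 acks idx 3 -> match: F0=0 F1=0 F2=3 F3=0; commitIndex=0
Op 4: F3 acks idx 2 -> match: F0=0 F1=0 F2=3 F3=2; commitIndex=2
Op 5: F1 acks idx 4 -> match: F0=0 F1=4 F2=3 F3=2; commitIndex=3
Op 6: F3 acks idx 1 -> match: F0=0 F1=4 F2=3 F3=2; commitIndex=3

Answer: 4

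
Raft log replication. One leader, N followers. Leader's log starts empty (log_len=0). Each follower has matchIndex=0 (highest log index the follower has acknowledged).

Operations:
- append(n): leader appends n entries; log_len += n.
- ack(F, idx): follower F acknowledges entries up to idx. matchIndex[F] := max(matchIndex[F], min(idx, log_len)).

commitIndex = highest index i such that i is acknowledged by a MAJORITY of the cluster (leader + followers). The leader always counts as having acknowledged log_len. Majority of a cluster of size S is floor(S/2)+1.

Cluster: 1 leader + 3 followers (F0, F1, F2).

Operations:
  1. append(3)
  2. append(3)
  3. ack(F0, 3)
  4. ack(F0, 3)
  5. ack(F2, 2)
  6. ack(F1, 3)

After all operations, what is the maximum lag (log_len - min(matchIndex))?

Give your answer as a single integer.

Op 1: append 3 -> log_len=3
Op 2: append 3 -> log_len=6
Op 3: F0 acks idx 3 -> match: F0=3 F1=0 F2=0; commitIndex=0
Op 4: F0 acks idx 3 -> match: F0=3 F1=0 F2=0; commitIndex=0
Op 5: F2 acks idx 2 -> match: F0=3 F1=0 F2=2; commitIndex=2
Op 6: F1 acks idx 3 -> match: F0=3 F1=3 F2=2; commitIndex=3

Answer: 4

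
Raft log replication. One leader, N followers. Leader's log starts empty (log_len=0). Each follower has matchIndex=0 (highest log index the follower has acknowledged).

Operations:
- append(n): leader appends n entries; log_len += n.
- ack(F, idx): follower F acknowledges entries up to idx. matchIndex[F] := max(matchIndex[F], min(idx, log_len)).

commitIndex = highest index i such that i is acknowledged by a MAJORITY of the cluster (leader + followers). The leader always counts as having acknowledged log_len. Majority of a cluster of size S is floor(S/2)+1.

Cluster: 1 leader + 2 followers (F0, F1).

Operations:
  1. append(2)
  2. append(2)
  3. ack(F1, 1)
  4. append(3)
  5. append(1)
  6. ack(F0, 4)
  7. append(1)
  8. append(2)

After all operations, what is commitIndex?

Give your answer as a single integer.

Op 1: append 2 -> log_len=2
Op 2: append 2 -> log_len=4
Op 3: F1 acks idx 1 -> match: F0=0 F1=1; commitIndex=1
Op 4: append 3 -> log_len=7
Op 5: append 1 -> log_len=8
Op 6: F0 acks idx 4 -> match: F0=4 F1=1; commitIndex=4
Op 7: append 1 -> log_len=9
Op 8: append 2 -> log_len=11

Answer: 4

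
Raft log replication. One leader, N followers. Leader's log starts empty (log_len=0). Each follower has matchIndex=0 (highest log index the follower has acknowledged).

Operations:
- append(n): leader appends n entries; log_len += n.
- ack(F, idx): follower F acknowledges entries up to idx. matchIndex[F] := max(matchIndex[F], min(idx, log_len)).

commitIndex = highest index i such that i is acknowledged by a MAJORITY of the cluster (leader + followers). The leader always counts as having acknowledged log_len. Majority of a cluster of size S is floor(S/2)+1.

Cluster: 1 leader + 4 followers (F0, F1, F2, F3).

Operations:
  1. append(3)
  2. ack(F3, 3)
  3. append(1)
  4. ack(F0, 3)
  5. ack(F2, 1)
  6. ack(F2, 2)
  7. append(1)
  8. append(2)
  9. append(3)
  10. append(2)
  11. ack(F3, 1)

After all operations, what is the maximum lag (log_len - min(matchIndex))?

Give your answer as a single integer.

Op 1: append 3 -> log_len=3
Op 2: F3 acks idx 3 -> match: F0=0 F1=0 F2=0 F3=3; commitIndex=0
Op 3: append 1 -> log_len=4
Op 4: F0 acks idx 3 -> match: F0=3 F1=0 F2=0 F3=3; commitIndex=3
Op 5: F2 acks idx 1 -> match: F0=3 F1=0 F2=1 F3=3; commitIndex=3
Op 6: F2 acks idx 2 -> match: F0=3 F1=0 F2=2 F3=3; commitIndex=3
Op 7: append 1 -> log_len=5
Op 8: append 2 -> log_len=7
Op 9: append 3 -> log_len=10
Op 10: append 2 -> log_len=12
Op 11: F3 acks idx 1 -> match: F0=3 F1=0 F2=2 F3=3; commitIndex=3

Answer: 12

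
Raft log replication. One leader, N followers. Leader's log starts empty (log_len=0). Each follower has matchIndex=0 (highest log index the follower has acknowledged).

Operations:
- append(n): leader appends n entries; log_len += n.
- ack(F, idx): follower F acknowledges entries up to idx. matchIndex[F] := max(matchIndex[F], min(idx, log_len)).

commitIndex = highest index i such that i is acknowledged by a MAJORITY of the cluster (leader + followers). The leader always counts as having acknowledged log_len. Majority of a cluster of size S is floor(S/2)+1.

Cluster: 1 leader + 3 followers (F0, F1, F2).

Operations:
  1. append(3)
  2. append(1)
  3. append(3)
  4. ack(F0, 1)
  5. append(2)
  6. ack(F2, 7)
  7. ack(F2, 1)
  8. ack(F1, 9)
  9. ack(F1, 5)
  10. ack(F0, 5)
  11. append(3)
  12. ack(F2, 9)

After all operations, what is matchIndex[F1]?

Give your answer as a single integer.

Answer: 9

Derivation:
Op 1: append 3 -> log_len=3
Op 2: append 1 -> log_len=4
Op 3: append 3 -> log_len=7
Op 4: F0 acks idx 1 -> match: F0=1 F1=0 F2=0; commitIndex=0
Op 5: append 2 -> log_len=9
Op 6: F2 acks idx 7 -> match: F0=1 F1=0 F2=7; commitIndex=1
Op 7: F2 acks idx 1 -> match: F0=1 F1=0 F2=7; commitIndex=1
Op 8: F1 acks idx 9 -> match: F0=1 F1=9 F2=7; commitIndex=7
Op 9: F1 acks idx 5 -> match: F0=1 F1=9 F2=7; commitIndex=7
Op 10: F0 acks idx 5 -> match: F0=5 F1=9 F2=7; commitIndex=7
Op 11: append 3 -> log_len=12
Op 12: F2 acks idx 9 -> match: F0=5 F1=9 F2=9; commitIndex=9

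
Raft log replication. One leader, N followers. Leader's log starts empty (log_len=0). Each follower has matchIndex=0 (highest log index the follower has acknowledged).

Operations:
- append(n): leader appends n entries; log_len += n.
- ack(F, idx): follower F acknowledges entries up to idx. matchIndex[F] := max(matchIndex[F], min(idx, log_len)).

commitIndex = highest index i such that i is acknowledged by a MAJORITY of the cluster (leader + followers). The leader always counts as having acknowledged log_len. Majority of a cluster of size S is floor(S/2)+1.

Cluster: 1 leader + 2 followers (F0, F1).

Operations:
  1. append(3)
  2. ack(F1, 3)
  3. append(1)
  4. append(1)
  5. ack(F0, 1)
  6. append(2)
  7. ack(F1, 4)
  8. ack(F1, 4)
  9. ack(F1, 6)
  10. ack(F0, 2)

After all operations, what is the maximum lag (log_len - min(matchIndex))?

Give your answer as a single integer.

Answer: 5

Derivation:
Op 1: append 3 -> log_len=3
Op 2: F1 acks idx 3 -> match: F0=0 F1=3; commitIndex=3
Op 3: append 1 -> log_len=4
Op 4: append 1 -> log_len=5
Op 5: F0 acks idx 1 -> match: F0=1 F1=3; commitIndex=3
Op 6: append 2 -> log_len=7
Op 7: F1 acks idx 4 -> match: F0=1 F1=4; commitIndex=4
Op 8: F1 acks idx 4 -> match: F0=1 F1=4; commitIndex=4
Op 9: F1 acks idx 6 -> match: F0=1 F1=6; commitIndex=6
Op 10: F0 acks idx 2 -> match: F0=2 F1=6; commitIndex=6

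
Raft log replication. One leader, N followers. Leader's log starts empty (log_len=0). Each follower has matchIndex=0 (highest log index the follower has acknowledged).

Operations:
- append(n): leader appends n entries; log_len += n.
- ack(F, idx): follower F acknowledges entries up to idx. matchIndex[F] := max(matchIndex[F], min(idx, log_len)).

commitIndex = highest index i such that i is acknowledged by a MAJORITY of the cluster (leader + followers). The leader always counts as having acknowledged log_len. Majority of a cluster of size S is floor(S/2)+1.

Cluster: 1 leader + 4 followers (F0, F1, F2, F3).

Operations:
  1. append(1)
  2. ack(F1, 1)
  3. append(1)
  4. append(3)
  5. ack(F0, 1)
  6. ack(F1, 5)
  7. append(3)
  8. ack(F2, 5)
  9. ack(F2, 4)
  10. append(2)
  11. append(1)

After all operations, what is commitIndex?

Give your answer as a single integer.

Op 1: append 1 -> log_len=1
Op 2: F1 acks idx 1 -> match: F0=0 F1=1 F2=0 F3=0; commitIndex=0
Op 3: append 1 -> log_len=2
Op 4: append 3 -> log_len=5
Op 5: F0 acks idx 1 -> match: F0=1 F1=1 F2=0 F3=0; commitIndex=1
Op 6: F1 acks idx 5 -> match: F0=1 F1=5 F2=0 F3=0; commitIndex=1
Op 7: append 3 -> log_len=8
Op 8: F2 acks idx 5 -> match: F0=1 F1=5 F2=5 F3=0; commitIndex=5
Op 9: F2 acks idx 4 -> match: F0=1 F1=5 F2=5 F3=0; commitIndex=5
Op 10: append 2 -> log_len=10
Op 11: append 1 -> log_len=11

Answer: 5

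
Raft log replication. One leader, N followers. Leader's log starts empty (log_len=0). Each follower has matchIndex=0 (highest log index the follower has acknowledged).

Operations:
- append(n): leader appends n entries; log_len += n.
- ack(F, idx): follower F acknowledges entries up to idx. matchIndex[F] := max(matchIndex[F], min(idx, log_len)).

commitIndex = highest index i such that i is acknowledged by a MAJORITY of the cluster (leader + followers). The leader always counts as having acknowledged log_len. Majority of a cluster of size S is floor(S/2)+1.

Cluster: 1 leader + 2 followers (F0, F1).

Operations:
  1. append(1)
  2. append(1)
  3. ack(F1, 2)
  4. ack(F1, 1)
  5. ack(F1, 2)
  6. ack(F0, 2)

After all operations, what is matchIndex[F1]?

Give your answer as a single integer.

Answer: 2

Derivation:
Op 1: append 1 -> log_len=1
Op 2: append 1 -> log_len=2
Op 3: F1 acks idx 2 -> match: F0=0 F1=2; commitIndex=2
Op 4: F1 acks idx 1 -> match: F0=0 F1=2; commitIndex=2
Op 5: F1 acks idx 2 -> match: F0=0 F1=2; commitIndex=2
Op 6: F0 acks idx 2 -> match: F0=2 F1=2; commitIndex=2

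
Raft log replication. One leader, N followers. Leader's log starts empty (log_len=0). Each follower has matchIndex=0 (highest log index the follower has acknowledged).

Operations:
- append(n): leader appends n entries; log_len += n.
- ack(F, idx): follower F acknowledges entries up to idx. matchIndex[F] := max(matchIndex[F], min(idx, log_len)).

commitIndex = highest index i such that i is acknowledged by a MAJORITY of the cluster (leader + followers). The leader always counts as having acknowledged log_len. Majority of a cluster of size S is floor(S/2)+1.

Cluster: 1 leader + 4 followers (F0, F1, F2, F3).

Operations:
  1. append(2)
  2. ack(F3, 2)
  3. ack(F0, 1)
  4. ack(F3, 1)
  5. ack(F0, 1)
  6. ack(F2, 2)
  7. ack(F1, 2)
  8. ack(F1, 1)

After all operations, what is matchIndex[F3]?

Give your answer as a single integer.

Op 1: append 2 -> log_len=2
Op 2: F3 acks idx 2 -> match: F0=0 F1=0 F2=0 F3=2; commitIndex=0
Op 3: F0 acks idx 1 -> match: F0=1 F1=0 F2=0 F3=2; commitIndex=1
Op 4: F3 acks idx 1 -> match: F0=1 F1=0 F2=0 F3=2; commitIndex=1
Op 5: F0 acks idx 1 -> match: F0=1 F1=0 F2=0 F3=2; commitIndex=1
Op 6: F2 acks idx 2 -> match: F0=1 F1=0 F2=2 F3=2; commitIndex=2
Op 7: F1 acks idx 2 -> match: F0=1 F1=2 F2=2 F3=2; commitIndex=2
Op 8: F1 acks idx 1 -> match: F0=1 F1=2 F2=2 F3=2; commitIndex=2

Answer: 2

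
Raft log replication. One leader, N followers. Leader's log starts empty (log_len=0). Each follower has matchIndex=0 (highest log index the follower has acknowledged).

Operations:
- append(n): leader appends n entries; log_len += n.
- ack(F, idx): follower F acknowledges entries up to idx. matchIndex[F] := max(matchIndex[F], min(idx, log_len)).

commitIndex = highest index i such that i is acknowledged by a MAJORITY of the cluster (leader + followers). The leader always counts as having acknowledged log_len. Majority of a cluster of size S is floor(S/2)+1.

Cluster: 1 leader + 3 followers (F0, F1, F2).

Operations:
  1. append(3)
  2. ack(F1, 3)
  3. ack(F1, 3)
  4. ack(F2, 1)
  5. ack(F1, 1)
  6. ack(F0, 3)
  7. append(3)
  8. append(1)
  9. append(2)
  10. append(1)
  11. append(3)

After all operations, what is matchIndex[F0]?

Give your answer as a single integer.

Answer: 3

Derivation:
Op 1: append 3 -> log_len=3
Op 2: F1 acks idx 3 -> match: F0=0 F1=3 F2=0; commitIndex=0
Op 3: F1 acks idx 3 -> match: F0=0 F1=3 F2=0; commitIndex=0
Op 4: F2 acks idx 1 -> match: F0=0 F1=3 F2=1; commitIndex=1
Op 5: F1 acks idx 1 -> match: F0=0 F1=3 F2=1; commitIndex=1
Op 6: F0 acks idx 3 -> match: F0=3 F1=3 F2=1; commitIndex=3
Op 7: append 3 -> log_len=6
Op 8: append 1 -> log_len=7
Op 9: append 2 -> log_len=9
Op 10: append 1 -> log_len=10
Op 11: append 3 -> log_len=13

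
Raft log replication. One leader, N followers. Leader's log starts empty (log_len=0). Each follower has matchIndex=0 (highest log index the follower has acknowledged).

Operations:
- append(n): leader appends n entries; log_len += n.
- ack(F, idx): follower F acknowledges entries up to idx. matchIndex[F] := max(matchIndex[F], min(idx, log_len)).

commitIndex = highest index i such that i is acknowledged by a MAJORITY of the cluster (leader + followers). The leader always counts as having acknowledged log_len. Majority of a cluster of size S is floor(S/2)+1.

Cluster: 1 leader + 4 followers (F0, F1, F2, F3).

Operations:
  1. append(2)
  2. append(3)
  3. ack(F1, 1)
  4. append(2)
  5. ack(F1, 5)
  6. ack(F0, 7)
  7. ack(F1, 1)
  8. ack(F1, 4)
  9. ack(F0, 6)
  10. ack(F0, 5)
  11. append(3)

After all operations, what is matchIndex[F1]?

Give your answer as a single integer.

Answer: 5

Derivation:
Op 1: append 2 -> log_len=2
Op 2: append 3 -> log_len=5
Op 3: F1 acks idx 1 -> match: F0=0 F1=1 F2=0 F3=0; commitIndex=0
Op 4: append 2 -> log_len=7
Op 5: F1 acks idx 5 -> match: F0=0 F1=5 F2=0 F3=0; commitIndex=0
Op 6: F0 acks idx 7 -> match: F0=7 F1=5 F2=0 F3=0; commitIndex=5
Op 7: F1 acks idx 1 -> match: F0=7 F1=5 F2=0 F3=0; commitIndex=5
Op 8: F1 acks idx 4 -> match: F0=7 F1=5 F2=0 F3=0; commitIndex=5
Op 9: F0 acks idx 6 -> match: F0=7 F1=5 F2=0 F3=0; commitIndex=5
Op 10: F0 acks idx 5 -> match: F0=7 F1=5 F2=0 F3=0; commitIndex=5
Op 11: append 3 -> log_len=10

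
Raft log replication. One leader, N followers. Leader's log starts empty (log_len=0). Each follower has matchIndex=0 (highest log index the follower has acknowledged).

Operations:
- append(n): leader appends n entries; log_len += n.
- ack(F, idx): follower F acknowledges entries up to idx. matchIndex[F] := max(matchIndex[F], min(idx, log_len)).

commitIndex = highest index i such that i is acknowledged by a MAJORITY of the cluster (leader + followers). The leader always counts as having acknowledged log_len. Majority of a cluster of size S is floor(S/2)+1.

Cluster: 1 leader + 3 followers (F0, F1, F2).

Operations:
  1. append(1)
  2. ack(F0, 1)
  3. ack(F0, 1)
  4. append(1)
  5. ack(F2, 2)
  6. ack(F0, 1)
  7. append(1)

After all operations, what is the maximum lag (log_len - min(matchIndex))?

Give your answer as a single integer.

Op 1: append 1 -> log_len=1
Op 2: F0 acks idx 1 -> match: F0=1 F1=0 F2=0; commitIndex=0
Op 3: F0 acks idx 1 -> match: F0=1 F1=0 F2=0; commitIndex=0
Op 4: append 1 -> log_len=2
Op 5: F2 acks idx 2 -> match: F0=1 F1=0 F2=2; commitIndex=1
Op 6: F0 acks idx 1 -> match: F0=1 F1=0 F2=2; commitIndex=1
Op 7: append 1 -> log_len=3

Answer: 3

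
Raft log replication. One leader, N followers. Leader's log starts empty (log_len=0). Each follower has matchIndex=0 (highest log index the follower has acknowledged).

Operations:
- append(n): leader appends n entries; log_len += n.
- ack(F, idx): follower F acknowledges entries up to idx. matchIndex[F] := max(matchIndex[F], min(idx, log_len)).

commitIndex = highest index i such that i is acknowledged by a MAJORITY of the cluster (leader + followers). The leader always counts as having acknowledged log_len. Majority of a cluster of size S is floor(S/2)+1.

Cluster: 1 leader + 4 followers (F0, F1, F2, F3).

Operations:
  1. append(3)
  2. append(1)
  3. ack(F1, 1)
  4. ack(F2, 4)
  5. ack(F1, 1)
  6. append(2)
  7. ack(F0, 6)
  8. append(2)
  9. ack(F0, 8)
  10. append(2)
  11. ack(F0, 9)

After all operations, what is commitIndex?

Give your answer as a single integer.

Op 1: append 3 -> log_len=3
Op 2: append 1 -> log_len=4
Op 3: F1 acks idx 1 -> match: F0=0 F1=1 F2=0 F3=0; commitIndex=0
Op 4: F2 acks idx 4 -> match: F0=0 F1=1 F2=4 F3=0; commitIndex=1
Op 5: F1 acks idx 1 -> match: F0=0 F1=1 F2=4 F3=0; commitIndex=1
Op 6: append 2 -> log_len=6
Op 7: F0 acks idx 6 -> match: F0=6 F1=1 F2=4 F3=0; commitIndex=4
Op 8: append 2 -> log_len=8
Op 9: F0 acks idx 8 -> match: F0=8 F1=1 F2=4 F3=0; commitIndex=4
Op 10: append 2 -> log_len=10
Op 11: F0 acks idx 9 -> match: F0=9 F1=1 F2=4 F3=0; commitIndex=4

Answer: 4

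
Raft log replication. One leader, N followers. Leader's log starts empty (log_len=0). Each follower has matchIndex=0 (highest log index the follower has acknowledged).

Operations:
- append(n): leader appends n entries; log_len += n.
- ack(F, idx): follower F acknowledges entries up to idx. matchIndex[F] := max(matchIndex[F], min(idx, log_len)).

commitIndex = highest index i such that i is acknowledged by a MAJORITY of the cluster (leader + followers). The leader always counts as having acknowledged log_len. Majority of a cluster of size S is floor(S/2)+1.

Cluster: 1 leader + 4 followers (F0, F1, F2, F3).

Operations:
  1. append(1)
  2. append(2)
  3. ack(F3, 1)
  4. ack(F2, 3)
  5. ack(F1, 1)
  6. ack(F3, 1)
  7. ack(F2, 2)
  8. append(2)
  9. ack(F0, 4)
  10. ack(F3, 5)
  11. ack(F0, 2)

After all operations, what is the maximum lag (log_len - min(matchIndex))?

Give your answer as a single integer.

Op 1: append 1 -> log_len=1
Op 2: append 2 -> log_len=3
Op 3: F3 acks idx 1 -> match: F0=0 F1=0 F2=0 F3=1; commitIndex=0
Op 4: F2 acks idx 3 -> match: F0=0 F1=0 F2=3 F3=1; commitIndex=1
Op 5: F1 acks idx 1 -> match: F0=0 F1=1 F2=3 F3=1; commitIndex=1
Op 6: F3 acks idx 1 -> match: F0=0 F1=1 F2=3 F3=1; commitIndex=1
Op 7: F2 acks idx 2 -> match: F0=0 F1=1 F2=3 F3=1; commitIndex=1
Op 8: append 2 -> log_len=5
Op 9: F0 acks idx 4 -> match: F0=4 F1=1 F2=3 F3=1; commitIndex=3
Op 10: F3 acks idx 5 -> match: F0=4 F1=1 F2=3 F3=5; commitIndex=4
Op 11: F0 acks idx 2 -> match: F0=4 F1=1 F2=3 F3=5; commitIndex=4

Answer: 4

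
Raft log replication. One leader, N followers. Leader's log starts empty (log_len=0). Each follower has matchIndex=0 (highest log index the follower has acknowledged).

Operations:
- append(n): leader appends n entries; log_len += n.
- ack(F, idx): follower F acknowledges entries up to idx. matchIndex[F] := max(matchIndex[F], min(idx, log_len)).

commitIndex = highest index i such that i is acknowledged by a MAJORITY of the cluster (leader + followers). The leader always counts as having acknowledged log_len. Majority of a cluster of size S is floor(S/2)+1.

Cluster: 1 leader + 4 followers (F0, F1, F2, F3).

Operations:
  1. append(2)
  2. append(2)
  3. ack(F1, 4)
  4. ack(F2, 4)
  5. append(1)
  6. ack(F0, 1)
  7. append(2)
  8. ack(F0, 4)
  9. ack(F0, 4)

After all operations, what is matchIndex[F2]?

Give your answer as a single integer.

Answer: 4

Derivation:
Op 1: append 2 -> log_len=2
Op 2: append 2 -> log_len=4
Op 3: F1 acks idx 4 -> match: F0=0 F1=4 F2=0 F3=0; commitIndex=0
Op 4: F2 acks idx 4 -> match: F0=0 F1=4 F2=4 F3=0; commitIndex=4
Op 5: append 1 -> log_len=5
Op 6: F0 acks idx 1 -> match: F0=1 F1=4 F2=4 F3=0; commitIndex=4
Op 7: append 2 -> log_len=7
Op 8: F0 acks idx 4 -> match: F0=4 F1=4 F2=4 F3=0; commitIndex=4
Op 9: F0 acks idx 4 -> match: F0=4 F1=4 F2=4 F3=0; commitIndex=4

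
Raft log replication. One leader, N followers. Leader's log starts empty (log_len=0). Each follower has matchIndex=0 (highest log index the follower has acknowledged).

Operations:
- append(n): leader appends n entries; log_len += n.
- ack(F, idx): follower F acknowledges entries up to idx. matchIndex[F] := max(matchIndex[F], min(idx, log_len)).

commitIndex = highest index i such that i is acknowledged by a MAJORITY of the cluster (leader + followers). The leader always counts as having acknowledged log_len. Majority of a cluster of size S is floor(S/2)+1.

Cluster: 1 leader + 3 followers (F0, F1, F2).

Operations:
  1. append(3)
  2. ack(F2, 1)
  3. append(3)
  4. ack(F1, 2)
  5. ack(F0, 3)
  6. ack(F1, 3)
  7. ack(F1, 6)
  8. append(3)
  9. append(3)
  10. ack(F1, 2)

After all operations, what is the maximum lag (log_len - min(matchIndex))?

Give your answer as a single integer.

Op 1: append 3 -> log_len=3
Op 2: F2 acks idx 1 -> match: F0=0 F1=0 F2=1; commitIndex=0
Op 3: append 3 -> log_len=6
Op 4: F1 acks idx 2 -> match: F0=0 F1=2 F2=1; commitIndex=1
Op 5: F0 acks idx 3 -> match: F0=3 F1=2 F2=1; commitIndex=2
Op 6: F1 acks idx 3 -> match: F0=3 F1=3 F2=1; commitIndex=3
Op 7: F1 acks idx 6 -> match: F0=3 F1=6 F2=1; commitIndex=3
Op 8: append 3 -> log_len=9
Op 9: append 3 -> log_len=12
Op 10: F1 acks idx 2 -> match: F0=3 F1=6 F2=1; commitIndex=3

Answer: 11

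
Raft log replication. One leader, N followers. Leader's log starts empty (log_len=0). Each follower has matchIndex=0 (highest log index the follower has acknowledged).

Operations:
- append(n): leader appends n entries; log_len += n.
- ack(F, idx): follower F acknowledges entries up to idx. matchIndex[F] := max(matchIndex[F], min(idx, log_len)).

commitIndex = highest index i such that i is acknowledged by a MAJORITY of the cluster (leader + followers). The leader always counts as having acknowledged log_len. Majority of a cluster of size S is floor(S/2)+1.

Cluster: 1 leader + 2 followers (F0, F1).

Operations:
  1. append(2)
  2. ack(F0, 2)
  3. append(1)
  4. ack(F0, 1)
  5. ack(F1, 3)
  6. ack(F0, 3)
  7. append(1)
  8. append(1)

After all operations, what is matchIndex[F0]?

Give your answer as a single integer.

Answer: 3

Derivation:
Op 1: append 2 -> log_len=2
Op 2: F0 acks idx 2 -> match: F0=2 F1=0; commitIndex=2
Op 3: append 1 -> log_len=3
Op 4: F0 acks idx 1 -> match: F0=2 F1=0; commitIndex=2
Op 5: F1 acks idx 3 -> match: F0=2 F1=3; commitIndex=3
Op 6: F0 acks idx 3 -> match: F0=3 F1=3; commitIndex=3
Op 7: append 1 -> log_len=4
Op 8: append 1 -> log_len=5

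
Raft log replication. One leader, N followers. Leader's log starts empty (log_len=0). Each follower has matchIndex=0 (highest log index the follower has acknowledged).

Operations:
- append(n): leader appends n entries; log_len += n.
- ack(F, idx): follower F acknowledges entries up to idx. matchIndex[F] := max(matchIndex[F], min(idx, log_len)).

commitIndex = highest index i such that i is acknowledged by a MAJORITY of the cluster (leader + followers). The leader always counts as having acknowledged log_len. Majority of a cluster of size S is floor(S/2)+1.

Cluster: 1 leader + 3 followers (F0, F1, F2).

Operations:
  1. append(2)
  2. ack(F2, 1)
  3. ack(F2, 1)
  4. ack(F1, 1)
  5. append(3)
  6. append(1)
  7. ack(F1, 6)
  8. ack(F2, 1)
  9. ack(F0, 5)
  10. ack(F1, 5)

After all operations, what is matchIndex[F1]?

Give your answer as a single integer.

Op 1: append 2 -> log_len=2
Op 2: F2 acks idx 1 -> match: F0=0 F1=0 F2=1; commitIndex=0
Op 3: F2 acks idx 1 -> match: F0=0 F1=0 F2=1; commitIndex=0
Op 4: F1 acks idx 1 -> match: F0=0 F1=1 F2=1; commitIndex=1
Op 5: append 3 -> log_len=5
Op 6: append 1 -> log_len=6
Op 7: F1 acks idx 6 -> match: F0=0 F1=6 F2=1; commitIndex=1
Op 8: F2 acks idx 1 -> match: F0=0 F1=6 F2=1; commitIndex=1
Op 9: F0 acks idx 5 -> match: F0=5 F1=6 F2=1; commitIndex=5
Op 10: F1 acks idx 5 -> match: F0=5 F1=6 F2=1; commitIndex=5

Answer: 6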